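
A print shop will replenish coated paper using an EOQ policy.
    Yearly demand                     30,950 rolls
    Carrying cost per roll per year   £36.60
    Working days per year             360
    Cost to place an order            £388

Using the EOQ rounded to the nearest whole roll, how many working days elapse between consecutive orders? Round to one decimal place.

9.4 days

Optimal lot size Q* = (2 × 30,950 × £388 / £36.6)^½ ≈ 810.07 → Q = 810 rolls
Days between orders = 360 / (D/Q) = 360 / 38.210 ≈ 9.422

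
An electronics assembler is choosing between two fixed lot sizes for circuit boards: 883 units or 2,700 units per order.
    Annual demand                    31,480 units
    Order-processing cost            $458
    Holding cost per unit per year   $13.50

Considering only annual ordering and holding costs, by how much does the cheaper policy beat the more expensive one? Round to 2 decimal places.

$1,276.45

TC(Q) = (D/Q)S + (Q/2)H
TC(883) = (31,480/883)×458 + (883/2)×13.5 = $22,288.49
TC(2,700) = (31,480/2,700)×458 + (2,700/2)×13.5 = $23,564.94
|ΔTC| = |$22,288.49 − $23,564.94| = $1,276.45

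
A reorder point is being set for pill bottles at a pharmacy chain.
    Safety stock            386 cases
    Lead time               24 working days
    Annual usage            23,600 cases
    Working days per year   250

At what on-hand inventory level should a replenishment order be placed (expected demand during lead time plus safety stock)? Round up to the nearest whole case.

2,652 cases

Daily demand d = 23,600 / 250 = 94.400 cases/day
Demand during lead time = 94.400 × 24 = 2,265.60
Reorder point = 2,265.60 + 386 = 2,651.60 → round up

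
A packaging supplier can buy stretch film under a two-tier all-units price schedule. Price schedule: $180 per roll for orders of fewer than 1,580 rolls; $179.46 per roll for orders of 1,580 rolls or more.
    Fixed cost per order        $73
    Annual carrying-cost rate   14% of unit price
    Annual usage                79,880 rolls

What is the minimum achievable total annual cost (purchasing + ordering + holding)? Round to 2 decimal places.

$14,358,803.73

H₁ = 14%×$180 = $25.2000;  H₂ = 14%×$179.46 = $25.1244
EOQ₁ = √(2×79,880×73/25.2000) = 680.29  (< 1,580, feasible at tier 1)
EOQ₂ = √(2×79,880×73/25.1244) = 681.31  (< 1,580 → use Q = 1,580 at tier-2 price)
TC(tier 1 (EOQ₁), Q≈680.3) = $14,395,543.35
TC(tier 2, Q≈1,580.0) = $14,358,803.73
Minimum at tier 2: $14,358,803.73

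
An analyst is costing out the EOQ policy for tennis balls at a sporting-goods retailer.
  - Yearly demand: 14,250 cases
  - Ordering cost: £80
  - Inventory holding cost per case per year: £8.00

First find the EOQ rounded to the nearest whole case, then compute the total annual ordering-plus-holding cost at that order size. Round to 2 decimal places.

£4,270.83

Optimal lot size Q* = (2 × 14,250 × £80 / £8)^½ ≈ 533.85 → Q = 534 cases
Orders/yr = 14,250/534 = 26.685; ordering cost = 26.685 × £80 = £2,134.83
Average inventory = 534/2 = 267; holding cost = 267 × £8 = £2,136.00
Total = £2,134.83 + £2,136.00 = £4,270.83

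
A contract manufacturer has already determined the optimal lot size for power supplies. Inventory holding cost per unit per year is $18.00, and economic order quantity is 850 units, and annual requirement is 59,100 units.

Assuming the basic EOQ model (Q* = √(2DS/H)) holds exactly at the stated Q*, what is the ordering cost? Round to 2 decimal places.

From Q* = √(2DS/H) ⇒ Q*² = 2DS/H.
S = Q²H / (2D) = 850² × 18 / (2 × 59,100) = 110.0254

$110.03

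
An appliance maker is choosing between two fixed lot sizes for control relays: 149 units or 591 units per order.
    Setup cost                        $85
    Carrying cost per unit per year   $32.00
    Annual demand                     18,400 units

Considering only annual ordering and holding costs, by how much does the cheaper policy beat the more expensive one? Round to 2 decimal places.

$778.28

TC(Q) = (D/Q)S + (Q/2)H
TC(149) = (18,400/149)×85 + (149/2)×32 = $12,880.64
TC(591) = (18,400/591)×85 + (591/2)×32 = $12,102.36
|ΔTC| = |$12,880.64 − $12,102.36| = $778.28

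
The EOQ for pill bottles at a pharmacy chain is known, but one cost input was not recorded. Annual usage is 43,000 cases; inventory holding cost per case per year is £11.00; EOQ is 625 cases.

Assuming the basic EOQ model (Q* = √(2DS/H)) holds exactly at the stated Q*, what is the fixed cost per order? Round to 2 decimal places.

£49.96

From Q* = √(2DS/H) ⇒ Q*² = 2DS/H.
S = Q²H / (2D) = 625² × 11 / (2 × 43,000) = 49.9637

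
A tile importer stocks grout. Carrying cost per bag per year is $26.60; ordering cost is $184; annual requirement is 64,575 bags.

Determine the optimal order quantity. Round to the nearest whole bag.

945 bags

Q* = √(2·D·S / H) = √(2·64,575·184 / 26.6) = √893,368.4 ≈ 945.18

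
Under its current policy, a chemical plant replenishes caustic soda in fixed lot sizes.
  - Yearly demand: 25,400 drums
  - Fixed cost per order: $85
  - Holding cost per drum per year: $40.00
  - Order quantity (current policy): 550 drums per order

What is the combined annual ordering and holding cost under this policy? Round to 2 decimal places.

$14,925.45

Orders/yr = 25,400/550 = 46.182; ordering cost = 46.182 × $85 = $3,925.45
Average inventory = 550/2 = 275; holding cost = 275 × $40 = $11,000.00
Total = $3,925.45 + $11,000.00 = $14,925.45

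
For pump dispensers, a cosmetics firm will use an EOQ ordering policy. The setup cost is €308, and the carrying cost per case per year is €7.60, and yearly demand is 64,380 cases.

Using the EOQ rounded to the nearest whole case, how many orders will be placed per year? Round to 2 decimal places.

28.19 orders per year

2DS/H = 2·64,380·308/7.6 = 5,218,168.42
EOQ = √5,218,168.42 ≈ 2,284.33 → Q = 2,284
N = D/Q = 64,380/2,284 ≈ 28.187 orders/yr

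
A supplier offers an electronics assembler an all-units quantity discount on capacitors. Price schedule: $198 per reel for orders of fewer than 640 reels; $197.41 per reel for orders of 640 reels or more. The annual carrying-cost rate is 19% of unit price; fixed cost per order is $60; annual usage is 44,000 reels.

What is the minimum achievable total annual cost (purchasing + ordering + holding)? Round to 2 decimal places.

$8,702,167.53

H₁ = 19%×$198 = $37.6200;  H₂ = 19%×$197.41 = $37.5079
EOQ₁ = √(2×44,000×60/37.6200) = 374.63  (< 640, feasible at tier 1)
EOQ₂ = √(2×44,000×60/37.5079) = 375.19  (< 640 → use Q = 640 at tier-2 price)
TC(tier 1 (EOQ₁), Q≈374.6) = $8,726,093.74
TC(tier 2, Q≈640.0) = $8,702,167.53
Minimum at tier 2: $8,702,167.53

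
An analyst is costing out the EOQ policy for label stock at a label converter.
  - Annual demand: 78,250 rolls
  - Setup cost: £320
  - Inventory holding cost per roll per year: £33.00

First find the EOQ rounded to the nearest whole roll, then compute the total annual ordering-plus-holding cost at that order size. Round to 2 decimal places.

EOQ = √(2DS/H) = √(2 × 78,250 × 320 / 33)
    = √(1,517,575.76) ≈ 1,231.90 → Q = 1,232 rolls
Orders/yr = 78,250/1,232 = 63.515; ordering cost = 63.515 × £320 = £20,324.68
Average inventory = 1,232/2 = 616; holding cost = 616 × £33 = £20,328.00
Total = £20,324.68 + £20,328.00 = £40,652.68

£40,652.68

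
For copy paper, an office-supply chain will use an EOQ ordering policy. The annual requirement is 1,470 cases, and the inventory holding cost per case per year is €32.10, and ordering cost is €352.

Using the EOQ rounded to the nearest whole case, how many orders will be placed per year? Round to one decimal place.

Optimal lot size Q* = (2 × 1,470 × €352 / €32.1)^½ ≈ 179.55 → Q = 180
N = D/Q = 1,470/180 ≈ 8.167 orders/yr

8.2 orders per year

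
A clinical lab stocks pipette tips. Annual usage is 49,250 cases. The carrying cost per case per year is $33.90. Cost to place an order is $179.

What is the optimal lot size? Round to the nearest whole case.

2DS/H = 2·49,250·179/33.9 = 520,103.24
EOQ = √520,103.24 ≈ 721.18

721 cases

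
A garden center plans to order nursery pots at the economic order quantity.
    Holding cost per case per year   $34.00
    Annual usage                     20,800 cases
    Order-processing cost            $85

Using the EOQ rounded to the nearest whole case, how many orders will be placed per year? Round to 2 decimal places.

EOQ = √(2DS/H) = √(2 × 20,800 × 85 / 34)
    = √(104,000.00) ≈ 322.49 → Q = 322
N = D/Q = 20,800/322 ≈ 64.596 orders/yr

64.60 orders per year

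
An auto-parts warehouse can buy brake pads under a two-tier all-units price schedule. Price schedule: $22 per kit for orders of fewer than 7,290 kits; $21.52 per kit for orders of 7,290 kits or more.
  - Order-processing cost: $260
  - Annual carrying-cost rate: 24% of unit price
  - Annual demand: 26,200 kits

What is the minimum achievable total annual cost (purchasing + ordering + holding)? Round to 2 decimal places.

$583,584.13

H₁ = 24%×$22 = $5.2800;  H₂ = 24%×$21.52 = $5.1648
EOQ₁ = √(2×26,200×260/5.2800) = 1,606.33  (< 7,290, feasible at tier 1)
EOQ₂ = √(2×26,200×260/5.1648) = 1,624.15  (< 7,290 → use Q = 7,290 at tier-2 price)
TC(tier 1 (EOQ₁), Q≈1,606.3) = $584,881.43
TC(tier 2, Q≈7,290.0) = $583,584.13
Minimum at tier 2: $583,584.13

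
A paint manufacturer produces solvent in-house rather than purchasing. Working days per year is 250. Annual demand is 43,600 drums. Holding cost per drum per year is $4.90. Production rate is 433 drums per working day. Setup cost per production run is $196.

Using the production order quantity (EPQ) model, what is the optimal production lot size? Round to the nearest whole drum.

2,417 drums

Daily demand d = 43,600/250 = 174.400; p = 433; 1 − d/p = 0.59723
EPQ = √(2DS / (H(1 − d/p)))
    = √(2 × 43,600 × 196 / (4.9 × 0.59723)) ≈ 2,416.67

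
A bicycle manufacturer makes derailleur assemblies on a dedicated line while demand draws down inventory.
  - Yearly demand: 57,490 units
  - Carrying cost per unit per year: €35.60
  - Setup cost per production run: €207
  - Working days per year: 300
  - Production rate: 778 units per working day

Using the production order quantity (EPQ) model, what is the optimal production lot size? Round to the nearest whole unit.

Daily demand d = 57,490/300 = 191.633; p = 778; 1 − d/p = 0.75368
EPQ = √(2DS / (H(1 − d/p)))
    = √(2 × 57,490 × 207 / (35.6 × 0.75368)) ≈ 941.84

942 units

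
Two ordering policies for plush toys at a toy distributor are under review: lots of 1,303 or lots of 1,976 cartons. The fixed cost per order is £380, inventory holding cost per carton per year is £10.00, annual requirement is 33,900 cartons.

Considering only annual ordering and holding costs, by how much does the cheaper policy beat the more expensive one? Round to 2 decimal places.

For each Q, cost = (D/Q)·S + (Q/2)·H.
TC(1,303) = (33,900/1,303)×380 + (1,303/2)×10 = £16,401.42
TC(1,976) = (33,900/1,976)×380 + (1,976/2)×10 = £16,399.23
Cheaper: Q = 1,976.  Difference = £2.19

£2.19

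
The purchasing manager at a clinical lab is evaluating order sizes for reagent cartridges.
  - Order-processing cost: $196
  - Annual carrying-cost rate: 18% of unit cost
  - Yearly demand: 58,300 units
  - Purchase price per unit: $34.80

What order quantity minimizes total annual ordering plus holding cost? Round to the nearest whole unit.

H = i·C = 0.18 × $34.8 = $6.2640 per unit-year
EOQ = √(2DS/H) = √(2 × 58,300 × 196 / 6.264)
    = √(3,648,403.58) ≈ 1,910.08

1,910 units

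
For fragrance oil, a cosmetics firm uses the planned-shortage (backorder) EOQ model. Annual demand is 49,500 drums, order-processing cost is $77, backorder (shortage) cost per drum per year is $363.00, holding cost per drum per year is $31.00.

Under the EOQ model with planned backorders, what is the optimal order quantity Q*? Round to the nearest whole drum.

517 drums

Q* = √(2DS/H) · √((H + b)/b)
   = √(2 × 49,500 × 77 / 31) · √((31 + 363) / 363)
   = 495.886 × 1.0418 ≈ 516.63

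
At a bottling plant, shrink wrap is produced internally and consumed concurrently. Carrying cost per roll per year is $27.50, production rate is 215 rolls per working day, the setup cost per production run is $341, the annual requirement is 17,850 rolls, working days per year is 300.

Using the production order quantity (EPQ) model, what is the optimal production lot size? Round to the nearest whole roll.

782 rolls

Daily demand d = 17,850/300 = 59.500; p = 215; 1 − d/p = 0.72326
EPQ = √(2DS / (H(1 − d/p)))
    = √(2 × 17,850 × 341 / (27.5 × 0.72326)) ≈ 782.35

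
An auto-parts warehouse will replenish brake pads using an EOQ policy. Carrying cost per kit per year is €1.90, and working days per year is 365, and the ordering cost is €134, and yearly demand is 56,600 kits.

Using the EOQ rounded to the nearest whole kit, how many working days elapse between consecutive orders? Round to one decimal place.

Q* = √(2·D·S / H) = √(2·56,600·134 / 1.9) = √7,983,578.9 ≈ 2,825.52 → Q = 2,826 kits
Days between orders = 365 / (D/Q) = 365 / 20.028 ≈ 18.224

18.2 days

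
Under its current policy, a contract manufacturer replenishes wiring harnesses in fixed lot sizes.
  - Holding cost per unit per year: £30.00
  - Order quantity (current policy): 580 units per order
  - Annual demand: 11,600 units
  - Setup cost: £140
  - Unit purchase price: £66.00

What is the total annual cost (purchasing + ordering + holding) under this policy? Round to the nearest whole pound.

£777,100

Orders/yr = 11,600/580 = 20.000; ordering cost = 20.000 × £140 = £2,800.00
Average inventory = 580/2 = 290; holding cost = 290 × £30 = £8,700.00
Purchase cost = D·C = 11,600 × 66 = £765,600.00
Total = £2,800.00 + £8,700.00 + £765,600.00 = £777,100.00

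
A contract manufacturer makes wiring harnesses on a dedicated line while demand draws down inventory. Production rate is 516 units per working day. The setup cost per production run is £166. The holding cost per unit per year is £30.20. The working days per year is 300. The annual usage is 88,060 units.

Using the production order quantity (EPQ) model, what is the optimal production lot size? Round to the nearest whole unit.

d = 88,060/300 = 293.5333 units/day;  effective holding cost H(1 − d/p) = 30.2·(1 − 293.5333/516) = 13.02034
Q* = √(2DS / H_eff) = √(2·88,060·166 / 13.02034) ≈ 1,498.47

1,498 units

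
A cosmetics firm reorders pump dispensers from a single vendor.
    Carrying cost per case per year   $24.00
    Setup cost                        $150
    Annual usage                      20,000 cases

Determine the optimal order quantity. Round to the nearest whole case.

500 cases

Optimal lot size Q* = (2 × 20,000 × $150 / $24)^½ ≈ 500.00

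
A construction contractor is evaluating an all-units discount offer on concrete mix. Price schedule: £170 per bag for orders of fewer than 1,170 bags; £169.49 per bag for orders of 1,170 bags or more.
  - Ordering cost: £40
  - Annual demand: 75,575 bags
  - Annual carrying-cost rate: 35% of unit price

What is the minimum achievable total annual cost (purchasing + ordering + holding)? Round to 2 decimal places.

H₁ = 35%×£170 = £59.5000;  H₂ = 35%×£169.49 = £59.3215
EOQ₁ = √(2×75,575×40/59.5000) = 318.77  (< 1,170, feasible at tier 1)
EOQ₂ = √(2×75,575×40/59.3215) = 319.25  (< 1,170 → use Q = 1,170 at tier-2 price)
TC(tier 1 (EOQ₁), Q≈318.8) = £12,866,716.73
TC(tier 2, Q≈1,170.0) = £12,846,493.59
Minimum at tier 2: £12,846,493.59

£12,846,493.59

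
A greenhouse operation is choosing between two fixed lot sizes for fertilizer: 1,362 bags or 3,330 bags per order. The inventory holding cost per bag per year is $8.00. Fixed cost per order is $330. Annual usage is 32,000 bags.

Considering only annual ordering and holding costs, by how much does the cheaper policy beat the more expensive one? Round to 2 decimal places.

TC(Q) = (D/Q)S + (Q/2)H
TC(1,362) = (32,000/1,362)×330 + (1,362/2)×8 = $13,201.30
TC(3,330) = (32,000/3,330)×330 + (3,330/2)×8 = $16,491.17
Lots of 1,362 are cheaper by $3,289.87.

$3,289.87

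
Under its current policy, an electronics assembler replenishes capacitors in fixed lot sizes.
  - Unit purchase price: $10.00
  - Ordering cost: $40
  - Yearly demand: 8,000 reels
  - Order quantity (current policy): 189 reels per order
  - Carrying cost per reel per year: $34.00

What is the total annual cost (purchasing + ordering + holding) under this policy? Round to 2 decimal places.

Orders/yr = 8,000/189 = 42.328; ordering cost = 42.328 × $40 = $1,693.12
Average inventory = 189/2 = 94.5; holding cost = 94.5 × $34 = $3,213.00
Purchase cost = D·C = 8,000 × 10 = $80,000.00
Total = $1,693.12 + $3,213.00 + $80,000.00 = $84,906.12

$84,906.12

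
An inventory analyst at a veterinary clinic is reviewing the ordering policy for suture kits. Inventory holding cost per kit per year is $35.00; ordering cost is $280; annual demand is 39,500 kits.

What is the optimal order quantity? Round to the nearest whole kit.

EOQ = √(2DS/H) = √(2 × 39,500 × 280 / 35)
    = √(632,000.00) ≈ 794.98

795 kits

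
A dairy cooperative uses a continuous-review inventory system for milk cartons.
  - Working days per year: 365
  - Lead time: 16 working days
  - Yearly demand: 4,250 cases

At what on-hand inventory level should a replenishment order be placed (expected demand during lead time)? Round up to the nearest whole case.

187 cases

Daily demand d = 4,250 / 365 = 11.644 cases/day
Demand during lead time = 11.644 × 16 = 186.30
Reorder point = 186.30 → round up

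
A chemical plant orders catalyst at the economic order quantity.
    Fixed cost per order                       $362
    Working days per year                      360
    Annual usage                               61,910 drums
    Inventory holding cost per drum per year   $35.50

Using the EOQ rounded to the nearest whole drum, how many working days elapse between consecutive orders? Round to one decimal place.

6.5 days

Optimal lot size Q* = (2 × 61,910 × $362 / $35.5)^½ ≈ 1,123.66 → Q = 1,124 drums
Days between orders = 360 / (D/Q) = 360 / 55.080 ≈ 6.536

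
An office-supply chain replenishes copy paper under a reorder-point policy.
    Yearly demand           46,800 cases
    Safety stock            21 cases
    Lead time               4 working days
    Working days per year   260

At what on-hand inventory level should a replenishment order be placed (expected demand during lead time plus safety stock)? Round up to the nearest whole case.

741 cases

Daily demand d = 46,800 / 260 = 180.000 cases/day
Demand during lead time = 180.000 × 4 = 720.00
Reorder point = 720.00 + 21 = 741.00 → round up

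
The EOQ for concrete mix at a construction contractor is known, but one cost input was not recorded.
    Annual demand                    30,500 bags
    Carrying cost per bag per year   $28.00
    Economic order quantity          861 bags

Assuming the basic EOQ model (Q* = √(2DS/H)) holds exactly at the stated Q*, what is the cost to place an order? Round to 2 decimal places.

Since Q* = (2DS/H)^½, squaring gives Q*²·H = 2DS.
S = Q²H / (2D) = 861² × 28 / (2 × 30,500) = 340.2785

$340.28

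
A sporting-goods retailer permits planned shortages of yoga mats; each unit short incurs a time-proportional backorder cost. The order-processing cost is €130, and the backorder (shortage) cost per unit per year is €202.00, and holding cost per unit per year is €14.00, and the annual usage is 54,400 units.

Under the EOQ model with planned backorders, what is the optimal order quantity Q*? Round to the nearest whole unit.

Basic EOQ = √(2·54,400·130/14) = 1,005.130
Backorder adjustment √((H+b)/b) = √((14+202)/202) = 1.0341
Q* = 1,005.130 × 1.0341 ≈ 1,039.38

1,039 units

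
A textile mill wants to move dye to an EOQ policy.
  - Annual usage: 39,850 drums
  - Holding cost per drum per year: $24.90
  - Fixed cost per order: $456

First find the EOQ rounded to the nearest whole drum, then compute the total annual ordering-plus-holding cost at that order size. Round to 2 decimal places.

$30,082.32

2DS/H = 2·39,850·456/24.9 = 1,459,566.27
EOQ = √1,459,566.27 ≈ 1,208.13 → Q = 1,208 drums
Orders/yr = 39,850/1,208 = 32.988; ordering cost = 32.988 × $456 = $15,042.72
Average inventory = 1,208/2 = 604; holding cost = 604 × $24.9 = $15,039.60
Total = $15,042.72 + $15,039.60 = $30,082.32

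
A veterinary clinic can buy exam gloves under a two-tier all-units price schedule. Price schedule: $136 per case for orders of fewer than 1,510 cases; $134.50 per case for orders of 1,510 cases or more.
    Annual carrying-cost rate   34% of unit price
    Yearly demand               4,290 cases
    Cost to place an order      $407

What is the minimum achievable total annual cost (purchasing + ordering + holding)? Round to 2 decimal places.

H₁ = 34%×$136 = $46.2400;  H₂ = 34%×$134.50 = $45.7300
EOQ₁ = √(2×4,290×407/46.2400) = 274.81  (< 1,510, feasible at tier 1)
EOQ₂ = √(2×4,290×407/45.7300) = 276.34  (< 1,510 → use Q = 1,510 at tier-2 price)
TC(tier 1 (EOQ₁), Q≈274.8) = $596,147.20
TC(tier 2, Q≈1,510.0) = $612,687.46
Minimum at tier 1 (EOQ₁): $596,147.20

$596,147.20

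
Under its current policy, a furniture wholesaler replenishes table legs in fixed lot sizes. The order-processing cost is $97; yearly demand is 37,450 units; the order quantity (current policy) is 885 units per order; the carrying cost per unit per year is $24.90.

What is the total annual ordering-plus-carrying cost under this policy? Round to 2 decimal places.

Ordering: D/Q × S = 37,450/885 × $97 = $4,104.69
Holding:  Q/2 × H = 885/2 × $24.9 = $11,018.25
Total = $4,104.69 + $11,018.25 = $15,122.94

$15,122.94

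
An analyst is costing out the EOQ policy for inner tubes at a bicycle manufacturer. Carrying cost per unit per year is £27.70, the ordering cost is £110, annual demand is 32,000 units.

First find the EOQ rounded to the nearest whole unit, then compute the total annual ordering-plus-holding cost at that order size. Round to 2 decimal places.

2DS/H = 2·32,000·110/27.7 = 254,151.62
EOQ = √254,151.62 ≈ 504.13 → Q = 504 units
Ordering: D/Q × S = 32,000/504 × £110 = £6,984.13
Holding:  Q/2 × H = 504/2 × £27.7 = £6,980.40
Total = £6,984.13 + £6,980.40 = £13,964.53

£13,964.53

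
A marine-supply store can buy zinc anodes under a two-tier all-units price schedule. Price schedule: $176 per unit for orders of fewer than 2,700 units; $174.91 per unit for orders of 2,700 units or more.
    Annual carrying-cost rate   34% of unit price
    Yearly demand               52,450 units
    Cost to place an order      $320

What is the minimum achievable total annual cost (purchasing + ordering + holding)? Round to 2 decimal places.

H₁ = 34%×$176 = $59.8400;  H₂ = 34%×$174.91 = $59.4694
EOQ₁ = √(2×52,450×320/59.8400) = 748.97  (< 2,700, feasible at tier 1)
EOQ₂ = √(2×52,450×320/59.4694) = 751.30  (< 2,700 → use Q = 2,700 at tier-2 price)
TC(tier 1 (EOQ₁), Q≈749.0) = $9,276,018.62
TC(tier 2, Q≈2,700.0) = $9,260,529.49
Minimum at tier 2: $9,260,529.49

$9,260,529.49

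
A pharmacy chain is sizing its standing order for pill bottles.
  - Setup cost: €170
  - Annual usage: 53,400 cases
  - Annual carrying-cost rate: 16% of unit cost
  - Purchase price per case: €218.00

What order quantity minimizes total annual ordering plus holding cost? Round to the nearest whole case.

H = i·C = 0.16 × €218 = €34.8800 per case-year
2DS/H = 2·53,400·170/34.88 = 520,527.52
EOQ = √520,527.52 ≈ 721.48

721 cases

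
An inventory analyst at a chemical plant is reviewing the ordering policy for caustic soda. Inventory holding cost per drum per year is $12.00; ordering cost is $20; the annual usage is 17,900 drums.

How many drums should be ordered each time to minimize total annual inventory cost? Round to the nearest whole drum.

2DS/H = 2·17,900·20/12 = 59,666.67
EOQ = √59,666.67 ≈ 244.27

244 drums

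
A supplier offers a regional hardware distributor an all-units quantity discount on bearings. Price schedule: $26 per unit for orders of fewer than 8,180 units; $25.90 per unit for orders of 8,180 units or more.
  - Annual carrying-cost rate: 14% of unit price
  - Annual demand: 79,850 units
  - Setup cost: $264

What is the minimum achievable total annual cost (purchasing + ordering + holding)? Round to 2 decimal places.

$2,085,522.41

H₁ = 14%×$26 = $3.6400;  H₂ = 14%×$25.90 = $3.6260
EOQ₁ = √(2×79,850×264/3.6400) = 3,403.33  (< 8,180, feasible at tier 1)
EOQ₂ = √(2×79,850×264/3.6260) = 3,409.89  (< 8,180 → use Q = 8,180 at tier-2 price)
TC(tier 1 (EOQ₁), Q≈3,403.3) = $2,088,488.11
TC(tier 2, Q≈8,180.0) = $2,085,522.41
Minimum at tier 2: $2,085,522.41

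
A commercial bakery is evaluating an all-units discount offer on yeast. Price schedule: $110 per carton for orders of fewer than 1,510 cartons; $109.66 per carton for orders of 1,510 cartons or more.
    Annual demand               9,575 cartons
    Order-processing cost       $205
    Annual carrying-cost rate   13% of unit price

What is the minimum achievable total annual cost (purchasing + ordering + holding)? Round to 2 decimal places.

$1,060,742.54

H₁ = 13%×$110 = $14.3000;  H₂ = 13%×$109.66 = $14.2558
EOQ₁ = √(2×9,575×205/14.3000) = 523.95  (< 1,510, feasible at tier 1)
EOQ₂ = √(2×9,575×205/14.2558) = 524.77  (< 1,510 → use Q = 1,510 at tier-2 price)
TC(tier 1 (EOQ₁), Q≈524.0) = $1,060,742.54
TC(tier 2, Q≈1,510.0) = $1,062,057.55
Minimum at tier 1 (EOQ₁): $1,060,742.54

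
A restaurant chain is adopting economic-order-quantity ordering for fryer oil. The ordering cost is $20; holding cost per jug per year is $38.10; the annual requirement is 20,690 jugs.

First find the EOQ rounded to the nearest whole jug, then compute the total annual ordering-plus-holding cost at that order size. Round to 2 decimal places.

Q* = √(2·D·S / H) = √(2·20,690·20 / 38.1) = √21,721.8 ≈ 147.38 → Q = 147 jugs
Annual ordering cost = (D/Q)·S = (20,690/147) × 20 = $2,814.97
Annual holding cost  = (Q/2)·H = (147/2) × 38.1 = $2,800.35
Total = $2,814.97 + $2,800.35 = $5,615.32

$5,615.32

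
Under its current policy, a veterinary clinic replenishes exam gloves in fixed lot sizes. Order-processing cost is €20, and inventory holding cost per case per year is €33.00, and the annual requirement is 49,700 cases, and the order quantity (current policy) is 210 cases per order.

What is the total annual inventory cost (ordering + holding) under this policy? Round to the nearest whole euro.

Annual ordering cost = (D/Q)·S = (49,700/210) × 20 = €4,733.33
Annual holding cost  = (Q/2)·H = (210/2) × 33 = €3,465.00
Total = €4,733.33 + €3,465.00 = €8,198.33

€8,198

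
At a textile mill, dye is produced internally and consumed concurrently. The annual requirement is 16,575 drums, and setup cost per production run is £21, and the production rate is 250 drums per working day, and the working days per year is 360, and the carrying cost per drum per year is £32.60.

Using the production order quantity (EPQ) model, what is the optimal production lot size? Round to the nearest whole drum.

d = 16,575/360 = 46.0417 drums/day;  effective holding cost H(1 − d/p) = 32.6·(1 − 46.0417/250) = 26.59617
Q* = √(2DS / H_eff) = √(2·16,575·21 / 26.59617) ≈ 161.79

162 drums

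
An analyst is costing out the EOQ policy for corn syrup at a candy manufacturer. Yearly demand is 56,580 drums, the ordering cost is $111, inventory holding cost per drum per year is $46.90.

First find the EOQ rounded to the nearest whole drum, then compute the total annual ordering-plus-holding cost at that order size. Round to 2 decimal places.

$24,271.39

EOQ = √(2DS/H) = √(2 × 56,580 × 111 / 46.9)
    = √(267,820.04) ≈ 517.51 → Q = 518 drums
Orders/yr = 56,580/518 = 109.228; ordering cost = 109.228 × $111 = $12,124.29
Average inventory = 518/2 = 259; holding cost = 259 × $46.9 = $12,147.10
Total = $12,124.29 + $12,147.10 = $24,271.39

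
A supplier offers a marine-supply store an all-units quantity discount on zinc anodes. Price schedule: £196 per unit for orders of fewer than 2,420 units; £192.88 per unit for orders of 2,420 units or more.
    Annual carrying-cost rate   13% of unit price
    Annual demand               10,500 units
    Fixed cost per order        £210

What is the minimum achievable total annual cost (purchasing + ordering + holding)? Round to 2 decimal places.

£2,056,491.18

H₁ = 13%×£196 = £25.4800;  H₂ = 13%×£192.88 = £25.0744
EOQ₁ = √(2×10,500×210/25.4800) = 416.03  (< 2,420, feasible at tier 1)
EOQ₂ = √(2×10,500×210/25.0744) = 419.38  (< 2,420 → use Q = 2,420 at tier-2 price)
TC(tier 1 (EOQ₁), Q≈416.0) = £2,068,600.32
TC(tier 2, Q≈2,420.0) = £2,056,491.18
Minimum at tier 2: £2,056,491.18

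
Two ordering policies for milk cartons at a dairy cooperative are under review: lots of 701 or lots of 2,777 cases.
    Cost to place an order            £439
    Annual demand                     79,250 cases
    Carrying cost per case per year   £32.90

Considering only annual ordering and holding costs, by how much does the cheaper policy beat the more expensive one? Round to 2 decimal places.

£2,951.79

For each Q, cost = (D/Q)·S + (Q/2)·H.
TC(701) = (79,250/701)×439 + (701/2)×32.9 = £61,161.62
TC(2,777) = (79,250/2,777)×439 + (2,777/2)×32.9 = £58,209.83
Lots of 2,777 are cheaper by £2,951.79.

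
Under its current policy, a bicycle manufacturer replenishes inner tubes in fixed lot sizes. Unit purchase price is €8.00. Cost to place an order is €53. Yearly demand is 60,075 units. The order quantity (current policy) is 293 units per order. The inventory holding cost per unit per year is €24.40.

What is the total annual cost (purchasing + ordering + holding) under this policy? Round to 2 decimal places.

Annual ordering cost = (D/Q)·S = (60,075/293) × 53 = €10,866.81
Annual holding cost  = (Q/2)·H = (293/2) × 24.4 = €3,574.60
Purchase cost = D·C = 60,075 × 8 = €480,600.00
Total = €10,866.81 + €3,574.60 + €480,600.00 = €495,041.41

€495,041.41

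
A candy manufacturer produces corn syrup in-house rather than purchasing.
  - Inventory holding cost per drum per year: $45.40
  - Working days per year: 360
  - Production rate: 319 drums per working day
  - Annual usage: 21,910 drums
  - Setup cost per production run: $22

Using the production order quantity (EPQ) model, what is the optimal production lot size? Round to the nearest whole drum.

d = 21,910/360 = 60.8611 drums/day;  effective holding cost H(1 − d/p) = 45.4·(1 − 60.8611/319) = 36.73826
Q* = √(2DS / H_eff) = √(2·21,910·22 / 36.73826) ≈ 161.99

162 drums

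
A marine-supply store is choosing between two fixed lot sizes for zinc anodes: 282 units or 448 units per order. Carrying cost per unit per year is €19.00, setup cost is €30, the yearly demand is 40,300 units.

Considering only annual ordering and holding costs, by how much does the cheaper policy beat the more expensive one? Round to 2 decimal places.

Annual cost at Q: ordering D·S/Q plus holding Q·H/2.
TC(282) = (40,300/282)×30 + (282/2)×19 = €6,966.23
TC(448) = (40,300/448)×30 + (448/2)×19 = €6,954.66
|ΔTC| = |€6,966.23 − €6,954.66| = €11.57

€11.57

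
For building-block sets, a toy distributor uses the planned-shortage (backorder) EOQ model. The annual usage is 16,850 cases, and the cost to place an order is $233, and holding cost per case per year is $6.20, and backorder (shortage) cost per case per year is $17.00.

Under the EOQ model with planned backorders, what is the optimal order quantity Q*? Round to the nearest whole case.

1,315 cases

Q* = √(2DS/H) · √((H + b)/b)
   = √(2 × 16,850 × 233 / 6.2) · √((6.2 + 17) / 17)
   = 1,125.374 × 1.1682 ≈ 1,314.67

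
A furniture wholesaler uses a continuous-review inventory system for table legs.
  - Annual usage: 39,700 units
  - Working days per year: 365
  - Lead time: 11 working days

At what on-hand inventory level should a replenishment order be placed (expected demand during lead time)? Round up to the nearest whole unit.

1,197 units

Daily demand d = 39,700 / 365 = 108.767 units/day
Demand during lead time = 108.767 × 11 = 1,196.44
Reorder point = 1,196.44 → round up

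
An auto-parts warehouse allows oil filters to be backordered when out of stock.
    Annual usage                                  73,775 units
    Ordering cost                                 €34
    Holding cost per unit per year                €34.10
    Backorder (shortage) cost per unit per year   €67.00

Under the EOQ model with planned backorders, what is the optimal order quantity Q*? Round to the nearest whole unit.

471 units

Q* = √(2DS/H) · √((H + b)/b)
   = √(2 × 73,775 × 34 / 34.1) · √((34.1 + 67) / 67)
   = 383.559 × 1.2284 ≈ 471.16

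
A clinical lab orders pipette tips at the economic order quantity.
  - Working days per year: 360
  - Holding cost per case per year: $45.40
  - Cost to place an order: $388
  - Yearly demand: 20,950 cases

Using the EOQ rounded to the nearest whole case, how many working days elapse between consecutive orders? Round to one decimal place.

10.3 days

2DS/H = 2·20,950·388/45.4 = 358,088.11
EOQ = √358,088.11 ≈ 598.40 → Q = 598 cases
T = Q/D × 360 days = 598/20,950 × 360 = 10.276 days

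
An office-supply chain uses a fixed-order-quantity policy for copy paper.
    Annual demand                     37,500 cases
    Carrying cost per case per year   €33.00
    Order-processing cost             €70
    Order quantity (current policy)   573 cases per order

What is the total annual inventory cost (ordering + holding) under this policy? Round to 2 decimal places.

€14,035.65

Orders/yr = 37,500/573 = 65.445; ordering cost = 65.445 × €70 = €4,581.15
Average inventory = 573/2 = 286.5; holding cost = 286.5 × €33 = €9,454.50
Total = €4,581.15 + €9,454.50 = €14,035.65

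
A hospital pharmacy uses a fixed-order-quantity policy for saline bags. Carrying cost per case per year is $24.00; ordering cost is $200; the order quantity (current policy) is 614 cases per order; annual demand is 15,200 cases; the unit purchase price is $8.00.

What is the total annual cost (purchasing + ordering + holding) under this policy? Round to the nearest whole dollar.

Ordering: D/Q × S = 15,200/614 × $200 = $4,951.14
Holding:  Q/2 × H = 614/2 × $24 = $7,368.00
Purchase cost = D·C = 15,200 × 8 = $121,600.00
Total = $4,951.14 + $7,368.00 + $121,600.00 = $133,919.14

$133,919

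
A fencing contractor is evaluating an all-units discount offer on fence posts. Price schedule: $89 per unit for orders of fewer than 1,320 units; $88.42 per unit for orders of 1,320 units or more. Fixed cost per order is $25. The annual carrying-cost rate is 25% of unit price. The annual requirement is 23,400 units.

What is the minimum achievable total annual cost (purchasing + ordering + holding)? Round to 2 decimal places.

$2,084,060.48

H₁ = 25%×$89 = $22.2500;  H₂ = 25%×$88.42 = $22.1050
EOQ₁ = √(2×23,400×25/22.2500) = 229.31  (< 1,320, feasible at tier 1)
EOQ₂ = √(2×23,400×25/22.1050) = 230.06  (< 1,320 → use Q = 1,320 at tier-2 price)
TC(tier 1 (EOQ₁), Q≈229.3) = $2,087,702.21
TC(tier 2, Q≈1,320.0) = $2,084,060.48
Minimum at tier 2: $2,084,060.48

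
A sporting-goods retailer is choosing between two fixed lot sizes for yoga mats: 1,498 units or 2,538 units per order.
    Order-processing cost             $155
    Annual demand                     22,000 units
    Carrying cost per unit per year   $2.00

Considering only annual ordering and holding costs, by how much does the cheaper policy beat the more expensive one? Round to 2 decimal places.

TC(Q) = (D/Q)S + (Q/2)H
TC(1,498) = (22,000/1,498)×155 + (1,498/2)×2 = $3,774.37
TC(2,538) = (22,000/2,538)×155 + (2,538/2)×2 = $3,881.58
Cheaper: Q = 1,498.  Difference = $107.21

$107.21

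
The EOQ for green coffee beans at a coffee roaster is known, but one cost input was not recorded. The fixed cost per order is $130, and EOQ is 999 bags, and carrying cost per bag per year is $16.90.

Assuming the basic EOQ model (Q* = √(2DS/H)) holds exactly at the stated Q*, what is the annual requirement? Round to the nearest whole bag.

64,870 bags per year

From Q* = √(2DS/H) ⇒ Q*² = 2DS/H.
D = Q²H / (2S) = 999² × 16.9 / (2 × 130) = 64,870.06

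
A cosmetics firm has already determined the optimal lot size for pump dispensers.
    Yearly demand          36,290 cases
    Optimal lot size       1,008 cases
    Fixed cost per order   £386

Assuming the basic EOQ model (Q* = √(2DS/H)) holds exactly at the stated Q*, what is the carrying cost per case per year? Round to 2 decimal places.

£27.57

From Q* = √(2DS/H) ⇒ Q*² = 2DS/H.
H = 2DS / Q² = 2 × 36,290 × 386 / 1,008² = 27.5729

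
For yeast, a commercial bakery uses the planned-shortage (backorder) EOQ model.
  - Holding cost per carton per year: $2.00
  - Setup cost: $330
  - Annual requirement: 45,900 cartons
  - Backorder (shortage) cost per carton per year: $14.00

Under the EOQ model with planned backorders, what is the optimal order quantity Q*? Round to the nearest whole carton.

Basic EOQ = √(2·45,900·330/2) = 3,891.915
Backorder adjustment √((H+b)/b) = √((2+14)/14) = 1.0690
Q* = 3,891.915 × 1.0690 ≈ 4,160.63

4,161 cartons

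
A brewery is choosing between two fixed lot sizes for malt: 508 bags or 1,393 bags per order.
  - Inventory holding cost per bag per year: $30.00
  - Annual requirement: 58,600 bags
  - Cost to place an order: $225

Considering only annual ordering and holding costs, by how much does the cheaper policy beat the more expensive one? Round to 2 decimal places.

$3,214.54

For each Q, cost = (D/Q)·S + (Q/2)·H.
TC(508) = (58,600/508)×225 + (508/2)×30 = $33,574.72
TC(1,393) = (58,600/1,393)×225 + (1,393/2)×30 = $30,360.18
Cheaper: Q = 1,393.  Difference = $3,214.54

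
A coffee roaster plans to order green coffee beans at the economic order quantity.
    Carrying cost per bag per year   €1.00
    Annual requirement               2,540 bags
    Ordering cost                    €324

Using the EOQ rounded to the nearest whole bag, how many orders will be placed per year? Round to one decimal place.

2.0 orders per year

Q* = √(2·D·S / H) = √(2·2,540·324 / 1) = √1,645,920.0 ≈ 1,282.93 → Q = 1,283
N = D/Q = 2,540/1,283 ≈ 1.980 orders/yr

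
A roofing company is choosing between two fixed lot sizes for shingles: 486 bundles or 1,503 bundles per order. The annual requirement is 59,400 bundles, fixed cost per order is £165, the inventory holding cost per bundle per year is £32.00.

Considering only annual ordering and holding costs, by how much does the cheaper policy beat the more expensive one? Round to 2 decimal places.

£2,626.29

Annual cost at Q: ordering D·S/Q plus holding Q·H/2.
TC(486) = (59,400/486)×165 + (486/2)×32 = £27,942.67
TC(1,503) = (59,400/1,503)×165 + (1,503/2)×32 = £30,568.96
Cheaper: Q = 486.  Difference = £2,626.29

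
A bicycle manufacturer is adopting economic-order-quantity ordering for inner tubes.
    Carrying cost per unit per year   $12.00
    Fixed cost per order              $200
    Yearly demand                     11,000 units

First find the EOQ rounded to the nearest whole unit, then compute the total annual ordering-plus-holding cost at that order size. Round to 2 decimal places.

EOQ = √(2DS/H) = √(2 × 11,000 × 200 / 12)
    = √(366,666.67) ≈ 605.53 → Q = 606 units
Orders/yr = 11,000/606 = 18.152; ordering cost = 18.152 × $200 = $3,630.36
Average inventory = 606/2 = 303; holding cost = 303 × $12 = $3,636.00
Total = $3,630.36 + $3,636.00 = $7,266.36

$7,266.36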